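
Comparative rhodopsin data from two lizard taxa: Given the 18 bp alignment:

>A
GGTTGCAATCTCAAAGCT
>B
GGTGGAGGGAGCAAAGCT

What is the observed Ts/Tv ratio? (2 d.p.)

0.40

Transitions are A↔G and C↔T; transversions are all other mismatches.
Transitions: 2. Transversions: 5.
R = 2/5 = 0.40.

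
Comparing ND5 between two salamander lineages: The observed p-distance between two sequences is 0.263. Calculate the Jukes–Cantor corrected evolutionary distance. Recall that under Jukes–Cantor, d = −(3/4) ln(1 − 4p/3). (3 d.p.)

d = −(3/4) ln(1 − 4p/3) = −0.75 ln(1 − 0.350667) = −0.75 ln(0.649333)
  = −0.75 × (-0.431810) = 0.323858 substitutions/site.

0.324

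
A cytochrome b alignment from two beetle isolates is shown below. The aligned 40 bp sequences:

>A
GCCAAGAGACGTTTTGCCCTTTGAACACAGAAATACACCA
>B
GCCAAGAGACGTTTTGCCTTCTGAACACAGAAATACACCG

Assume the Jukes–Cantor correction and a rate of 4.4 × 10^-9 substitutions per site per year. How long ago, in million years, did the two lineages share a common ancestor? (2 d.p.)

8.98

The sequences differ at 3 of 40 sites (19, 21, 40), so p = 3/40 = 0.075.
d = −(3/4) ln(1 − 4p/3) = −0.75 ln(1 − 0.1) = −0.75 ln(0.9)
  = −0.75 × (-0.105361) = 0.079021 substitutions/site.
Under a molecular clock d = 2μt, so t = d/(2μ) = 0.079021 / (2 × 4.4 × 10^-9) = 8.98 million years.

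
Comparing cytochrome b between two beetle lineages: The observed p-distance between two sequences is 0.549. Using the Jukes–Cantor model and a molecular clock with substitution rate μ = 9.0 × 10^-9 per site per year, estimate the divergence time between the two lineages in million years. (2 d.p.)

54.87

d = −(3/4) ln(1 − 4p/3) = −0.75 ln(1 − 0.732) = −0.75 ln(0.268)
  = −0.75 × (-1.316768) = 0.987576 substitutions/site.
Under a molecular clock d = 2μt, so t = d/(2μ) = 0.987576 / (2 × 9.0 × 10^-9) = 54.87 million years.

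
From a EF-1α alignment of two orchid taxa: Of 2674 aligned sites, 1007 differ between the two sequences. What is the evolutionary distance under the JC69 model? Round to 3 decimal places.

0.523

p = 1007/2674 ≈ 0.376589.
d = −(3/4) ln(1 − 4p/3) = −0.75 ln(1 − 0.502119) = −0.75 ln(0.497881)
  = −0.75 × (-0.697394) = 0.523046 substitutions/site.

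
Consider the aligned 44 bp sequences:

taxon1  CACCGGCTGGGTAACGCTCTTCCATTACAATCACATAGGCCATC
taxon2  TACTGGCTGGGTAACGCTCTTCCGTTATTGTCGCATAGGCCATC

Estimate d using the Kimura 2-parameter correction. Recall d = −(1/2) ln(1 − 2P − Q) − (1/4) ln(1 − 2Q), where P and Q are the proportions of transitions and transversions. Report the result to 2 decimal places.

0.19

Of 44 sites, 6 differences are transitions and 1 are transversions, so P = 6/44 ≈ 0.136364 and Q = 1/44 ≈ 0.022727.
Under the Kimura two-parameter model, d = −½ ln(1 − 2P − Q) − ¼ ln(1 − 2Q).
1 − 2P − Q = 0.704545, giving −½ ln(0.704545) = 0.175102.
1 − 2Q = 0.954546, giving −¼ ln(0.954546) = 0.011630.
d = 0.175102 + 0.011630 = 0.186732.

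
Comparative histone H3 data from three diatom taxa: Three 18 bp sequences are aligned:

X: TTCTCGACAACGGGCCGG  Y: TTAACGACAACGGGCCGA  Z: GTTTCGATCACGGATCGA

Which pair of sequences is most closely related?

X–Y: 3/18 differ, p = 0.167, d = 0.188.
X–Z: 7/18 differ, p = 0.389, d = 0.548.
Y–Z: 7/18 differ, p = 0.389, d = 0.548.
The smallest distance is between X and Y.

X and Y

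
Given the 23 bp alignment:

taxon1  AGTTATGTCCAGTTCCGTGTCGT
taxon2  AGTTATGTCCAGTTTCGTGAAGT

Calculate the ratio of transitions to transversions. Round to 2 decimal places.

Transitions are A↔G and C↔T; transversions are all other mismatches.
Transitions: 1. Transversions: 2.
R = 1/2 = 0.50.

0.50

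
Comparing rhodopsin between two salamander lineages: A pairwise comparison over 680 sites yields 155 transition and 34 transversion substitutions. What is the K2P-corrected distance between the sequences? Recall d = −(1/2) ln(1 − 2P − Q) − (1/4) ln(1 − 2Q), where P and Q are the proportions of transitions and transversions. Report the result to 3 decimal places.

P = 155/680 ≈ 0.227941 and Q = 34/680 = 0.05.
Under the Kimura two-parameter model, d = −½ ln(1 − 2P − Q) − ¼ ln(1 − 2Q).
1 − 2P − Q = 0.494118, giving −½ ln(0.494118) = 0.352490.
1 − 2Q = 0.9, giving −¼ ln(0.9) = 0.026340.
d = 0.352490 + 0.026340 = 0.378830.

0.379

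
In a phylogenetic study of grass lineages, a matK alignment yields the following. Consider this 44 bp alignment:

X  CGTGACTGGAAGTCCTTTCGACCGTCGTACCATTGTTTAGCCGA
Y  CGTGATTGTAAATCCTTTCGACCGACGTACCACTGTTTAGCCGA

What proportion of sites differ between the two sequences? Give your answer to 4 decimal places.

0.1136

The sequences differ at 5 of 44 positions (sites 6, 9, 12, 25, 33).
p = 5/44 = 0.113636… ≈ 0.1136 (to 4 d.p.).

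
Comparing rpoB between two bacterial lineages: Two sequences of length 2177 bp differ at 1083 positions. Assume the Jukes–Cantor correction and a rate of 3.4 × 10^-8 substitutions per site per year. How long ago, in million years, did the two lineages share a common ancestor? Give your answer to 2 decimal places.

12.01

p = 1083/2177 ≈ 0.497474.
d = −(3/4) ln(1 − 4p/3) = −0.75 ln(1 − 0.663299) = −0.75 ln(0.336701)
  = −0.75 × (-1.088560) = 0.816420 substitutions/site.
Under a molecular clock d = 2μt, so t = d/(2μ) = 0.816420 / (2 × 3.4 × 10^-8) = 12.01 million years.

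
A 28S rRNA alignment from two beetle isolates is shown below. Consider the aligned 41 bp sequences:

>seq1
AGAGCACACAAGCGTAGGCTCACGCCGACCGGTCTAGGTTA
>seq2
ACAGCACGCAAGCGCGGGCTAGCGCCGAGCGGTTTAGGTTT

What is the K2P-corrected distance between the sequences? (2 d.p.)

0.26

Of 41 sites, 5 differences are transitions and 4 are transversions, so P = 5/41 ≈ 0.121951 and Q = 4/41 ≈ 0.097561.
Under the Kimura two-parameter model, d = −½ ln(1 − 2P − Q) − ¼ ln(1 − 2Q).
1 − 2P − Q = 0.658537, giving −½ ln(0.658537) = 0.208867.
1 − 2Q = 0.804878, giving −¼ ln(0.804878) = 0.054266.
d = 0.208867 + 0.054266 = 0.263133.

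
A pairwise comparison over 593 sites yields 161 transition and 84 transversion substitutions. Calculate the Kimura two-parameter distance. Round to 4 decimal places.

0.6603

P = 161/593 ≈ 0.271501 and Q = 84/593 ≈ 0.141653.
Under the Kimura two-parameter model, d = −½ ln(1 − 2P − Q) − ¼ ln(1 − 2Q).
1 − 2P − Q = 0.315345, giving −½ ln(0.315345) = 0.577044.
1 − 2Q = 0.716694, giving −¼ ln(0.716694) = 0.083277.
d = 0.577044 + 0.083277 = 0.660321.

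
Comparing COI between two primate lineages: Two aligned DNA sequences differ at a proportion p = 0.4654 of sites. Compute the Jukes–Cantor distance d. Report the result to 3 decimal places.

d = −(3/4) ln(1 − 4p/3) = −0.75 ln(1 − 0.620533) = −0.75 ln(0.379467)
  = −0.75 × (-0.968988) = 0.726741 substitutions/site.

0.727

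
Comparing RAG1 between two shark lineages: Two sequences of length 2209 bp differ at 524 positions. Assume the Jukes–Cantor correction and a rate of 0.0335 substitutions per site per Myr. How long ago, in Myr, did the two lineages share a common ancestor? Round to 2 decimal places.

4.26

p = 524/2209 ≈ 0.237211.
d = −(3/4) ln(1 − 4p/3) = −0.75 ln(1 − 0.316281) = −0.75 ln(0.683719)
  = −0.75 × (-0.380208) = 0.285156 substitutions/site.
Under a molecular clock d = 2μt, so t = d/(2μ) = 0.285156 / (2 × 0.0335) = 4.26 Myr.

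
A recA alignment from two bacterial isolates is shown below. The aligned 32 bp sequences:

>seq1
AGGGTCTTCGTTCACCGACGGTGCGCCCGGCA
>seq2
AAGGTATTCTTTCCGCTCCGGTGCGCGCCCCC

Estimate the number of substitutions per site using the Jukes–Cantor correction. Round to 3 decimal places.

0.460

The sequences differ at 11 of 32 sites, so p = 11/32 = 0.34375.
d = −(3/4) ln(1 − 4p/3) = −0.75 ln(1 − 0.458333) = −0.75 ln(0.541667)
  = −0.75 × (-0.613104) = 0.459828 substitutions/site.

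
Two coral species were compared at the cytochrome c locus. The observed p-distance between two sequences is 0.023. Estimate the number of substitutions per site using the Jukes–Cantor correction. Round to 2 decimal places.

d = −(3/4) ln(1 − 4p/3) = −0.75 ln(1 − 0.030667) = −0.75 ln(0.969333)
  = −0.75 × (-0.031147) = 0.023360 substitutions/site.

0.02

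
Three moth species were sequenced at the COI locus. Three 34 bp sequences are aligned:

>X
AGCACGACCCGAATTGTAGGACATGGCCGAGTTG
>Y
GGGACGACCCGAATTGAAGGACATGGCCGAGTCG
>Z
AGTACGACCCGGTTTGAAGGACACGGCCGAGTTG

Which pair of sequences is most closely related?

X–Y: 4/34 differ, p = 0.118, d = 0.128.
X–Z: 5/34 differ, p = 0.147, d = 0.164.
Y–Z: 6/34 differ, p = 0.176, d = 0.201.
The smallest distance is between X and Y.

X and Y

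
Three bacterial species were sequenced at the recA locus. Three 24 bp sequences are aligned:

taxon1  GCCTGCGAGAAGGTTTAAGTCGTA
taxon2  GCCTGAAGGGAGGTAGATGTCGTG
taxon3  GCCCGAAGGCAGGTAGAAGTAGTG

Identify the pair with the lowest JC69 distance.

taxon1–taxon2: 8/24 differ, p = 0.333, d = 0.441.
taxon1–taxon3: 9/24 differ, p = 0.375, d = 0.520.
taxon2–taxon3: 4/24 differ, p = 0.167, d = 0.188.
The smallest distance is between taxon2 and taxon3.

taxon2 and taxon3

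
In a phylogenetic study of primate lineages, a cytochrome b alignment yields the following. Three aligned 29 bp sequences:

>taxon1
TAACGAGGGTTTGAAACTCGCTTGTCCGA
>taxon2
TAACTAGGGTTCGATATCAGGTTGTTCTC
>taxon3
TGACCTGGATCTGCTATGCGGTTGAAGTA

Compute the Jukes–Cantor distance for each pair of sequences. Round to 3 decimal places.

d(taxon1,taxon2) = 0.462, d(taxon1,taxon3) = 0.774, d(taxon2,taxon3) = 0.683

taxon1–taxon2: 10/29 sites differ → p ≈ 0.344828, d = −0.75 ln(1 − 0.459771) = 0.461822 ≈ 0.462.
taxon1–taxon3: 14/29 sites differ → p ≈ 0.482759, d = −0.75 ln(1 − 0.643679) = 0.773942 ≈ 0.774.
taxon2–taxon3: 13/29 sites differ → p ≈ 0.448276, d = −0.75 ln(1 − 0.597701) = 0.682920 ≈ 0.683.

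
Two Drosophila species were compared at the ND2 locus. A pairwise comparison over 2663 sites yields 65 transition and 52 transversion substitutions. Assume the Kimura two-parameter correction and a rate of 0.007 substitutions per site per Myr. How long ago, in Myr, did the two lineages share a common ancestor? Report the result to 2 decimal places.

P = 65/2663 ≈ 0.024409 and Q = 52/2663 ≈ 0.019527.
Under the Kimura two-parameter model, d = −½ ln(1 − 2P − Q) − ¼ ln(1 − 2Q).
1 − 2P − Q = 0.931655, giving −½ ln(0.931655) = 0.035396.
1 − 2Q = 0.960946, giving −¼ ln(0.960946) = 0.009959.
d = 0.035396 + 0.009959 = 0.045355.
Under a molecular clock d = 2μt, so t = d/(2μ) = 0.045355 / (2 × 0.007) = 3.24 Myr.

3.24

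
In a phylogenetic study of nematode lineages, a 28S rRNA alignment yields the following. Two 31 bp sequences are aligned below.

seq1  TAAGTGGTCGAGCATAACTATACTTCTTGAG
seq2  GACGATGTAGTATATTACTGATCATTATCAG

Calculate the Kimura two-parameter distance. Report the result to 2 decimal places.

0.89

Of 31 sites, 4 differences are transitions and 12 are transversions, so P = 4/31 ≈ 0.129032 and Q = 12/31 ≈ 0.387097.
Under the Kimura two-parameter model, d = −½ ln(1 − 2P − Q) − ¼ ln(1 − 2Q).
1 − 2P − Q = 0.354839, giving −½ ln(0.354839) = 0.518046.
1 − 2Q = 0.225806, giving −¼ ln(0.225806) = 0.372020.
d = 0.518046 + 0.372020 = 0.890066.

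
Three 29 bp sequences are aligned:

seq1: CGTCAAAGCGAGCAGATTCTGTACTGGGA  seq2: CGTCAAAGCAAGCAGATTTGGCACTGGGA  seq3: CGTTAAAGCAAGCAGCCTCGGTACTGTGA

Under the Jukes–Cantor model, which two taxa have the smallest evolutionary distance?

seq1 and seq2

seq1–seq2: 4/29 differ, p = 0.138, d = 0.152.
seq1–seq3: 6/29 differ, p = 0.207, d = 0.242.
seq2–seq3: 6/29 differ, p = 0.207, d = 0.242.
The smallest distance is between seq1 and seq2.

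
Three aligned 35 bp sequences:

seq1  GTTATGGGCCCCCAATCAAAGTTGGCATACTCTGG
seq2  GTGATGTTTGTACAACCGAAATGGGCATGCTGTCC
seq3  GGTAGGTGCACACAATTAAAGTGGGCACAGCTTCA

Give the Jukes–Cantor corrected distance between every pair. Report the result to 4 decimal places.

seq1–seq2: 15/35 sites differ → p ≈ 0.428571, d = −0.75 ln(1 − 0.571428) = 0.635472 ≈ 0.6355.
seq1–seq3: 13/35 sites differ → p ≈ 0.371429, d = −0.75 ln(1 − 0.495239) = 0.512753 ≈ 0.5128.
seq2–seq3: 17/35 sites differ → p ≈ 0.485714, d = −0.75 ln(1 − 0.647619) = 0.782282 ≈ 0.7823.

d(seq1,seq2) = 0.6355, d(seq1,seq3) = 0.5128, d(seq2,seq3) = 0.7823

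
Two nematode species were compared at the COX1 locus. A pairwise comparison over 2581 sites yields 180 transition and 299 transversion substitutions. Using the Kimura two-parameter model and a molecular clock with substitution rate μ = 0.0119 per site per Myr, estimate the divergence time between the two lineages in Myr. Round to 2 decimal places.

8.96

P = 180/2581 ≈ 0.06974 and Q = 299/2581 ≈ 0.115847.
Under the Kimura two-parameter model, d = −½ ln(1 − 2P − Q) − ¼ ln(1 − 2Q).
1 − 2P − Q = 0.744673, giving −½ ln(0.744673) = 0.147405.
1 − 2Q = 0.768306, giving −¼ ln(0.768306) = 0.065892.
d = 0.147405 + 0.065892 = 0.213297.
Under a molecular clock d = 2μt, so t = d/(2μ) = 0.213297 / (2 × 0.0119) = 8.96 Myr.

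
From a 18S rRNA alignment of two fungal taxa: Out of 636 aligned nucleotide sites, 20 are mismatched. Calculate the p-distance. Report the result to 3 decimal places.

0.031

p = 20/636 = 0.031446… ≈ 0.031 (to 3 d.p.).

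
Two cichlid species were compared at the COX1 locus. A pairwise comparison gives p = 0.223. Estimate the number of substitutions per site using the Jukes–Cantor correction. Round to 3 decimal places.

0.265

d = −(3/4) ln(1 − 4p/3) = −0.75 ln(1 − 0.297333) = −0.75 ln(0.702667)
  = −0.75 × (-0.352872) = 0.264654 substitutions/site.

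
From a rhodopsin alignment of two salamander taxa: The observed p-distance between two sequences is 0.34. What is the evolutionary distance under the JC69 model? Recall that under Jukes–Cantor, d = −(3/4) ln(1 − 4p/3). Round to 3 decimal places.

d = −(3/4) ln(1 − 4p/3) = −0.75 ln(1 − 0.453333) = −0.75 ln(0.546667)
  = −0.75 × (-0.603915) = 0.452936 substitutions/site.

0.453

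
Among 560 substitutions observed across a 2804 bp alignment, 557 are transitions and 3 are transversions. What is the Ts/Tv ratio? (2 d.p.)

185.67

R = 557/3 = 185.666666… ≈ 185.67 (to 2 d.p.).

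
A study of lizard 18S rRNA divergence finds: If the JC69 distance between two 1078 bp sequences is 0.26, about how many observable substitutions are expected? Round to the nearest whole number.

Invert JC69: p = (3/4)(1 − e^(−4d/3)) = 0.75 × (1 − e^(-0.346667)) = 0.75 × (1 − 0.707041) = 0.219719.
Expected differing sites = pL ≈ 0.219719 × 1078 = 236.857082 ≈ 237.

237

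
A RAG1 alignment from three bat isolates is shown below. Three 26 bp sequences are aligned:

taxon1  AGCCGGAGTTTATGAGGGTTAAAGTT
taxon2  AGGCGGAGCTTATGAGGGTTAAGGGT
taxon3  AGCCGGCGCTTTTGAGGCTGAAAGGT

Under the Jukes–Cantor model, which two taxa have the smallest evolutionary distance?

taxon1–taxon2: 4/26 differ, p = 0.154, d = 0.172.
taxon1–taxon3: 6/26 differ, p = 0.231, d = 0.276.
taxon2–taxon3: 6/26 differ, p = 0.231, d = 0.276.
The smallest distance is between taxon1 and taxon2.

taxon1 and taxon2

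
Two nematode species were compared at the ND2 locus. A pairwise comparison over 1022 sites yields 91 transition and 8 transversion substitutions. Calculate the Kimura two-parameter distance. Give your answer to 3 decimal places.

P = 91/1022 ≈ 0.089041 and Q = 8/1022 ≈ 0.007828.
Under the Kimura two-parameter model, d = −½ ln(1 − 2P − Q) − ¼ ln(1 − 2Q).
1 − 2P − Q = 0.81409, giving −½ ln(0.81409) = 0.102842.
1 − 2Q = 0.984344, giving −¼ ln(0.984344) = 0.003945.
d = 0.102842 + 0.003945 = 0.106787.

0.107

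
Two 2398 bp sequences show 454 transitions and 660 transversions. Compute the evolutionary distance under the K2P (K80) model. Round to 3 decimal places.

0.730

P = 454/2398 ≈ 0.189324 and Q = 660/2398 ≈ 0.275229.
Under the Kimura two-parameter model, d = −½ ln(1 − 2P − Q) − ¼ ln(1 − 2Q).
1 − 2P − Q = 0.346123, giving −½ ln(0.346123) = 0.530481.
1 − 2Q = 0.449542, giving −¼ ln(0.449542) = 0.199881.
d = 0.530481 + 0.199881 = 0.730362.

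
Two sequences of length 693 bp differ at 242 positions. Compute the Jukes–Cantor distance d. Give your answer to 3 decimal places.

0.470

p = 242/693 ≈ 0.349206.
d = −(3/4) ln(1 − 4p/3) = −0.75 ln(1 − 0.465608) = −0.75 ln(0.534392)
  = −0.75 × (-0.626626) = 0.469970 substitutions/site.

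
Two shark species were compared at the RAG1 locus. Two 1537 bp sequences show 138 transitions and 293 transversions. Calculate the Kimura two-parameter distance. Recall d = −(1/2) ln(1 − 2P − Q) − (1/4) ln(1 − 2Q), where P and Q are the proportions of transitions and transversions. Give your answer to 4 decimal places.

0.3512

P = 138/1537 ≈ 0.089785 and Q = 293/1537 ≈ 0.190631.
Under the Kimura two-parameter model, d = −½ ln(1 − 2P − Q) − ¼ ln(1 − 2Q).
1 − 2P − Q = 0.629799, giving −½ ln(0.629799) = 0.231177.
1 − 2Q = 0.618738, giving −¼ ln(0.618738) = 0.120018.
d = 0.231177 + 0.120018 = 0.351195.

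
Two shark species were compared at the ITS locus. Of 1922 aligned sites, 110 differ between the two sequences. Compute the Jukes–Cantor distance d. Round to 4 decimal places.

p = 110/1922 ≈ 0.057232.
d = −(3/4) ln(1 − 4p/3) = −0.75 ln(1 − 0.076309) = −0.75 ln(0.923691)
  = −0.75 × (-0.079378) = 0.059534 substitutions/site.

0.0595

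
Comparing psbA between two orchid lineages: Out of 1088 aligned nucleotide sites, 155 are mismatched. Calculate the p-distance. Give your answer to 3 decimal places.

p = 155/1088 = 0.142463… ≈ 0.142 (to 3 d.p.).

0.142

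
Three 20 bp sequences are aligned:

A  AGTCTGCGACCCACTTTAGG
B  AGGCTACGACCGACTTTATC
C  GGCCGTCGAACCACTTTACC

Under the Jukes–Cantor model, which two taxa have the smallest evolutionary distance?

A–B: 5/20 differ, p = 0.250, d = 0.304.
A–C: 7/20 differ, p = 0.350, d = 0.471.
B–C: 7/20 differ, p = 0.350, d = 0.471.
The smallest distance is between A and B.

A and B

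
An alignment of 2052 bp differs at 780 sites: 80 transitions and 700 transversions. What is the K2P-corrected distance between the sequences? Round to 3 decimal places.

P = 80/2052 ≈ 0.038986 and Q = 700/2052 ≈ 0.341131.
Under the Kimura two-parameter model, d = −½ ln(1 − 2P − Q) − ¼ ln(1 − 2Q).
1 − 2P − Q = 0.580897, giving −½ ln(0.580897) = 0.271591.
1 − 2Q = 0.317738, giving −¼ ln(0.317738) = 0.286632.
d = 0.271591 + 0.286632 = 0.558223.

0.558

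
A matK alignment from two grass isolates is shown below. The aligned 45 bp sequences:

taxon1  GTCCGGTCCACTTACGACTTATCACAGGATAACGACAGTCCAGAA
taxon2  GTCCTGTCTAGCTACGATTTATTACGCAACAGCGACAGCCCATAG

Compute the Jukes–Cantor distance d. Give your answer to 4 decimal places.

The sequences differ at 14 of 45 sites, so p = 14/45 ≈ 0.311111.
d = −(3/4) ln(1 − 4p/3) = −0.75 ln(1 − 0.414815) = −0.75 ln(0.585185)
  = −0.75 × (-0.535827) = 0.401870 substitutions/site.

0.4019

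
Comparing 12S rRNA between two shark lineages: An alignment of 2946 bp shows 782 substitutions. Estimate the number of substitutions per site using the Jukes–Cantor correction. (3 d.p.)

p = 782/2946 ≈ 0.265445.
d = −(3/4) ln(1 − 4p/3) = −0.75 ln(1 − 0.353927) = −0.75 ln(0.646073)
  = −0.75 × (-0.436843) = 0.327632 substitutions/site.

0.328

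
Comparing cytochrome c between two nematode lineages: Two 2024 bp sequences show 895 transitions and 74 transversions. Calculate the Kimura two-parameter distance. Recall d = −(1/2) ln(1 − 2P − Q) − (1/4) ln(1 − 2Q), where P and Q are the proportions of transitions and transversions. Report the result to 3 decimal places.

P = 895/2024 ≈ 0.442194 and Q = 74/2024 ≈ 0.036561.
Under the Kimura two-parameter model, d = −½ ln(1 − 2P − Q) − ¼ ln(1 − 2Q).
1 − 2P − Q = 0.079051, giving −½ ln(0.079051) = 1.268831.
1 − 2Q = 0.926878, giving −¼ ln(0.926878) = 0.018983.
d = 1.268831 + 0.018983 = 1.287814.

1.288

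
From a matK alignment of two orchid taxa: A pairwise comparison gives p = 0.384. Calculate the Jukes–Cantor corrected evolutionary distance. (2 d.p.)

d = −(3/4) ln(1 − 4p/3) = −0.75 ln(1 − 0.512) = −0.75 ln(0.488)
  = −0.75 × (-0.717440) = 0.538080 substitutions/site.

0.54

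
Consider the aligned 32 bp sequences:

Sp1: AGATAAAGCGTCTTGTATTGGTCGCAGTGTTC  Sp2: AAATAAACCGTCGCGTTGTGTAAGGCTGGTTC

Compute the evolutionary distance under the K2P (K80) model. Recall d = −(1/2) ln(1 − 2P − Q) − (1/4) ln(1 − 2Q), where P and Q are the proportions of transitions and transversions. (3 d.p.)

0.607

Of 32 sites, 2 differences are transitions and 11 are transversions, so P = 2/32 = 0.0625 and Q = 11/32 = 0.34375.
Under the Kimura two-parameter model, d = −½ ln(1 − 2P − Q) − ¼ ln(1 − 2Q).
1 − 2P − Q = 0.53125, giving −½ ln(0.53125) = 0.316261.
1 − 2Q = 0.3125, giving −¼ ln(0.3125) = 0.290788.
d = 0.316261 + 0.290788 = 0.607049.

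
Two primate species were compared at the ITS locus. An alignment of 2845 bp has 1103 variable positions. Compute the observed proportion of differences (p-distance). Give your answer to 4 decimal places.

0.3877

p = 1103/2845 = 0.387697… ≈ 0.3877 (to 4 d.p.).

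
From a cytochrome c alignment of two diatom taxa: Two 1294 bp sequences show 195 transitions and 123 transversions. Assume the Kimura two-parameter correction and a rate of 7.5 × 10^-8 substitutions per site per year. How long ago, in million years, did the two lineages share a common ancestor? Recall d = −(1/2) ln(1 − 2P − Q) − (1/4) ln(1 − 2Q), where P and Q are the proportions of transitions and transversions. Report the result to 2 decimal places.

2.03

P = 195/1294 ≈ 0.150696 and Q = 123/1294 ≈ 0.095054.
Under the Kimura two-parameter model, d = −½ ln(1 − 2P − Q) − ¼ ln(1 − 2Q).
1 − 2P − Q = 0.603554, giving −½ ln(0.603554) = 0.252460.
1 − 2Q = 0.809892, giving −¼ ln(0.809892) = 0.052714.
d = 0.252460 + 0.052714 = 0.305174.
Under a molecular clock d = 2μt, so t = d/(2μ) = 0.305174 / (2 × 7.5 × 10^-8) = 2.03 million years.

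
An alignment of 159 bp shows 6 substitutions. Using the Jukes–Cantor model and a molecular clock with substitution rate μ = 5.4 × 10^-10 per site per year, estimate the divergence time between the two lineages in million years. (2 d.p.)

35.85

p = 6/159 ≈ 0.037736.
d = −(3/4) ln(1 − 4p/3) = −0.75 ln(1 − 0.050315) = −0.75 ln(0.949685)
  = −0.75 × (-0.051625) = 0.038719 substitutions/site.
Under a molecular clock d = 2μt, so t = d/(2μ) = 0.038719 / (2 × 5.4 × 10^-10) = 35.85 million years.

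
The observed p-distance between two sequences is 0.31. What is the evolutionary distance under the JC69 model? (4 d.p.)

d = −(3/4) ln(1 − 4p/3) = −0.75 ln(1 − 0.413333) = −0.75 ln(0.586667)
  = −0.75 × (-0.533298) = 0.399974 substitutions/site.

0.4000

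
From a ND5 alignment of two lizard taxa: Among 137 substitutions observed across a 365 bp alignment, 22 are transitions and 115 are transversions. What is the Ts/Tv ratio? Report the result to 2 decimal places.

0.19

R = 22/115 = 0.191304… ≈ 0.19 (to 2 d.p.).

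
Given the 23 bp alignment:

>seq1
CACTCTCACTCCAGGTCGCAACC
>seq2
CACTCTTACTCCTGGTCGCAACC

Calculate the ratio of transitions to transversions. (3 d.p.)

1.000

Transitions are A↔G and C↔T; transversions are all other mismatches.
Transitions: 1. Transversions: 1.
R = 1/1 = 1.000.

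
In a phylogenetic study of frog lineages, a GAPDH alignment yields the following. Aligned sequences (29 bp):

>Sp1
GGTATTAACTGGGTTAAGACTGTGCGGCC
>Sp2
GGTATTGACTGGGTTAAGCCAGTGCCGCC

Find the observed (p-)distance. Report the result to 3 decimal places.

0.138

The sequences differ at 4 of 29 positions (sites 7, 19, 21, 26).
p = 4/29 = 0.137931… ≈ 0.138 (to 3 d.p.).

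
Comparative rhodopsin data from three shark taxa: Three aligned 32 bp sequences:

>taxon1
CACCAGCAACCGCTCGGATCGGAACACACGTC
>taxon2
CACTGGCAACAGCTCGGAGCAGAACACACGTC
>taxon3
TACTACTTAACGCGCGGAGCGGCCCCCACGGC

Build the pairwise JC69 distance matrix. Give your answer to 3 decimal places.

taxon1–taxon2: 5/32 sites differ → p = 0.15625, d = −0.75 ln(1 − 0.208333) = 0.175211 ≈ 0.175.
taxon1–taxon3: 12/32 sites differ → p = 0.375, d = −0.75 ln(1 − 0.5) = 0.519860 ≈ 0.520.
taxon2–taxon3: 13/32 sites differ → p = 0.40625, d = −0.75 ln(1 − 0.541667) = 0.585119 ≈ 0.585.

d(taxon1,taxon2) = 0.175, d(taxon1,taxon3) = 0.520, d(taxon2,taxon3) = 0.585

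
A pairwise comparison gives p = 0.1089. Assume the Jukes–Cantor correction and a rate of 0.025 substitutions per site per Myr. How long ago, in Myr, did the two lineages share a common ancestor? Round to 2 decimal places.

d = −(3/4) ln(1 − 4p/3) = −0.75 ln(1 − 0.1452) = −0.75 ln(0.8548)
  = −0.75 × (-0.156888) = 0.117666 substitutions/site.
Under a molecular clock d = 2μt, so t = d/(2μ) = 0.117666 / (2 × 0.025) = 2.35 Myr.

2.35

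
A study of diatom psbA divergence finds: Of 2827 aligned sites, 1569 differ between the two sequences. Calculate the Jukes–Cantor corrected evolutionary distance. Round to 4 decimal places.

1.0103

p = 1569/2827 ≈ 0.555005.
d = −(3/4) ln(1 − 4p/3) = −0.75 ln(1 − 0.740007) = −0.75 ln(0.259993)
  = −0.75 × (-1.347101) = 1.010326 substitutions/site.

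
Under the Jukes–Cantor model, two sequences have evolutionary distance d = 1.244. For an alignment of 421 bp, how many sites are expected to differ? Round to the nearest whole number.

Invert JC69: p = (3/4)(1 − e^(−4d/3)) = 0.75 × (1 − e^(-1.658667)) = 0.75 × (1 − 0.190393) = 0.607205.
Expected differing sites = pL ≈ 0.607205 × 421 = 255.633305 ≈ 256.

256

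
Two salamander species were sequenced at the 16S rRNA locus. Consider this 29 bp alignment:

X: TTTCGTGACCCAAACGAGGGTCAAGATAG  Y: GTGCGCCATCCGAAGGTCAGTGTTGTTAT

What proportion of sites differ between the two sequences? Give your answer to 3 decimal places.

The sequences differ at 15 of 29 positions.
p = 15/29 = 0.517241… ≈ 0.517 (to 3 d.p.).

0.517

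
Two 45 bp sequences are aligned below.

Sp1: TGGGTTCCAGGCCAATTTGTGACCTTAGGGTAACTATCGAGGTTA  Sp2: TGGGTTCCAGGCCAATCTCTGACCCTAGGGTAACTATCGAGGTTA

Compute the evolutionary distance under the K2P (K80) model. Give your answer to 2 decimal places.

Of 45 sites, 2 differences are transitions and 1 are transversions, so P = 2/45 ≈ 0.044444 and Q = 1/45 ≈ 0.022222.
Under the Kimura two-parameter model, d = −½ ln(1 − 2P − Q) − ¼ ln(1 − 2Q).
1 − 2P − Q = 0.88889, giving −½ ln(0.88889) = 0.058891.
1 − 2Q = 0.955556, giving −¼ ln(0.955556) = 0.011365.
d = 0.058891 + 0.011365 = 0.070256.

0.07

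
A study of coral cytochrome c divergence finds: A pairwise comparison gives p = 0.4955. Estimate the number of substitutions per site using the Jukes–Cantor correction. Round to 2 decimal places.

d = −(3/4) ln(1 − 4p/3) = −0.75 ln(1 − 0.660667) = −0.75 ln(0.339333)
  = −0.75 × (-1.080773) = 0.810580 substitutions/site.

0.81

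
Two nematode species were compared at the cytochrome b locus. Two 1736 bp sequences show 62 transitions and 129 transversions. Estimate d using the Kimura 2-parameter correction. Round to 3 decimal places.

0.119

P = 62/1736 ≈ 0.035714 and Q = 129/1736 ≈ 0.074309.
Under the Kimura two-parameter model, d = −½ ln(1 − 2P − Q) − ¼ ln(1 − 2Q).
1 − 2P − Q = 0.854263, giving −½ ln(0.854263) = 0.078758.
1 − 2Q = 0.851382, giving −¼ ln(0.851382) = 0.040224.
d = 0.078758 + 0.040224 = 0.118982.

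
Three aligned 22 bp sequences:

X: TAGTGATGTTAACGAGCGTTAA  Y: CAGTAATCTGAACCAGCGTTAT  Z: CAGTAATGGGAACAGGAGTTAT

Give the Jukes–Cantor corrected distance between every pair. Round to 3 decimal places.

X–Y: 6/22 sites differ → p ≈ 0.272727, d = −0.75 ln(1 − 0.363636) = 0.338988 ≈ 0.339.
X–Z: 8/22 sites differ → p ≈ 0.363636, d = −0.75 ln(1 − 0.484848) = 0.497470 ≈ 0.497.
Y–Z: 5/22 sites differ → p ≈ 0.227273, d = −0.75 ln(1 − 0.303031) = 0.270761 ≈ 0.271.

d(X,Y) = 0.339, d(X,Z) = 0.497, d(Y,Z) = 0.271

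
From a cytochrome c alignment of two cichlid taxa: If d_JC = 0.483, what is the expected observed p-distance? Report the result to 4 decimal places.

0.3561

p = (3/4)(1 − e^(−4d/3)) = 0.75 × (1 − e^(-0.644)) = 0.75 × (1 − 0.525187) = 0.356110.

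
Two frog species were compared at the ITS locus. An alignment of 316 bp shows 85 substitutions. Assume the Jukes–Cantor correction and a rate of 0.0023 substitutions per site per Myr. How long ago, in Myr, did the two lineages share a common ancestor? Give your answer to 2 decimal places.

p = 85/316 ≈ 0.268987.
d = −(3/4) ln(1 − 4p/3) = −0.75 ln(1 − 0.358649) = −0.75 ln(0.641351)
  = −0.75 × (-0.444178) = 0.333134 substitutions/site.
Under a molecular clock d = 2μt, so t = d/(2μ) = 0.333134 / (2 × 0.0023) = 72.42 Myr.

72.42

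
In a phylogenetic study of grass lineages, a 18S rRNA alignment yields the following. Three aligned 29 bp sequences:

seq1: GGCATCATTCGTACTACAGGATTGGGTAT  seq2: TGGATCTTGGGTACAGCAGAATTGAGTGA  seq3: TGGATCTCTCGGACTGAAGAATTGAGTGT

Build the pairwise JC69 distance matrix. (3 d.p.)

seq1–seq2: 11/29 sites differ → p ≈ 0.37931, d = −0.75 ln(1 − 0.505747) = 0.528531 ≈ 0.529.
seq1–seq3: 10/29 sites differ → p ≈ 0.344828, d = −0.75 ln(1 − 0.459771) = 0.461822 ≈ 0.462.
seq2–seq3: 7/29 sites differ → p ≈ 0.241379, d = −0.75 ln(1 − 0.321839) = 0.291278 ≈ 0.291.

d(seq1,seq2) = 0.529, d(seq1,seq3) = 0.462, d(seq2,seq3) = 0.291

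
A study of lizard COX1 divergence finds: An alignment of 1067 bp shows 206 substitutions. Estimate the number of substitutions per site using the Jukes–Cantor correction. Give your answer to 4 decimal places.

0.2232

p = 206/1067 ≈ 0.193065.
d = −(3/4) ln(1 − 4p/3) = −0.75 ln(1 − 0.25742) = −0.75 ln(0.74258)
  = −0.75 × (-0.297625) = 0.223219 substitutions/site.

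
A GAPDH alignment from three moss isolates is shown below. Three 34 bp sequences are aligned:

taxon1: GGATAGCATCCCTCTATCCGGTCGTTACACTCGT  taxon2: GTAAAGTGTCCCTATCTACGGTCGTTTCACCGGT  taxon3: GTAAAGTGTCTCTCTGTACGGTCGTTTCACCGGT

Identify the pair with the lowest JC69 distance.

taxon2 and taxon3

taxon1–taxon2: 10/34 differ, p = 0.294, d = 0.373.
taxon1–taxon3: 10/34 differ, p = 0.294, d = 0.373.
taxon2–taxon3: 3/34 differ, p = 0.088, d = 0.094.
The smallest distance is between taxon2 and taxon3.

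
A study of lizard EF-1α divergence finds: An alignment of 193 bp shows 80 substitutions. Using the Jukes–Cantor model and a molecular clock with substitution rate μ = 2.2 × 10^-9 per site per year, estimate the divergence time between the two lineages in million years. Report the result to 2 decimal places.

137.13

p = 80/193 ≈ 0.414508.
d = −(3/4) ln(1 − 4p/3) = −0.75 ln(1 − 0.552677) = −0.75 ln(0.447323)
  = −0.75 × (-0.804474) = 0.603356 substitutions/site.
Under a molecular clock d = 2μt, so t = d/(2μ) = 0.603356 / (2 × 2.2 × 10^-9) = 137.13 million years.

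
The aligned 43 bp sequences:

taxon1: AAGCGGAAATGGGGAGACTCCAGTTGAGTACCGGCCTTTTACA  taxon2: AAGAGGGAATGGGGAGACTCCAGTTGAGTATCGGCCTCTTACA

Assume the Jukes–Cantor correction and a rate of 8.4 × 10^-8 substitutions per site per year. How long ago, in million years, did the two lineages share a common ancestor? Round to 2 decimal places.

0.59

The sequences differ at 4 of 43 sites (4, 7, 31, 38), so p = 4/43 ≈ 0.093023.
d = −(3/4) ln(1 − 4p/3) = −0.75 ln(1 − 0.124031) = −0.75 ln(0.875969)
  = −0.75 × (-0.132425) = 0.099319 substitutions/site.
Under a molecular clock d = 2μt, so t = d/(2μ) = 0.099319 / (2 × 8.4 × 10^-8) = 0.59 million years.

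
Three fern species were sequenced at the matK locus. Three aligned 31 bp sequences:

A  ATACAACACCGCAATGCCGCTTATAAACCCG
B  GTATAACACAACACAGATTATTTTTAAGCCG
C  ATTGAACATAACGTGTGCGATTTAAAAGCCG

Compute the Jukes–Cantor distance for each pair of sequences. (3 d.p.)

A–B: 13/31 sites differ → p ≈ 0.419355, d = −0.75 ln(1 − 0.55914) = 0.614271 ≈ 0.614.
A–C: 14/31 sites differ → p ≈ 0.451613, d = −0.75 ln(1 − 0.602151) = 0.691262 ≈ 0.691.
B–C: 13/31 sites differ → p ≈ 0.419355, d = −0.75 ln(1 − 0.55914) = 0.614271 ≈ 0.614.

d(A,B) = 0.614, d(A,C) = 0.691, d(B,C) = 0.614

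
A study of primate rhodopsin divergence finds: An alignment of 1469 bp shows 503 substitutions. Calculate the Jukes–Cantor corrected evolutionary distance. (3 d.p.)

0.457

p = 503/1469 ≈ 0.34241.
d = −(3/4) ln(1 − 4p/3) = −0.75 ln(1 − 0.456547) = −0.75 ln(0.543453)
  = −0.75 × (-0.609812) = 0.457359 substitutions/site.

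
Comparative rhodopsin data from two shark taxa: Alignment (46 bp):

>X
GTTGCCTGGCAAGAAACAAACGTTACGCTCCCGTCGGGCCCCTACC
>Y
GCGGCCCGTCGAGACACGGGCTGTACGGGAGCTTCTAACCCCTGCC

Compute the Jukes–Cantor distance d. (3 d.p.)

The sequences differ at 20 of 46 sites, so p = 20/46 ≈ 0.434783.
d = −(3/4) ln(1 − 4p/3) = −0.75 ln(1 − 0.579711) = −0.75 ln(0.420289)
  = −0.75 × (-0.866813) = 0.650110 substitutions/site.

0.650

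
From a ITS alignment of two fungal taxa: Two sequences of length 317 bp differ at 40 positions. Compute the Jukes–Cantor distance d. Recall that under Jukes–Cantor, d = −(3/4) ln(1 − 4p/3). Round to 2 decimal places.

0.14

p = 40/317 ≈ 0.126183.
d = −(3/4) ln(1 − 4p/3) = −0.75 ln(1 − 0.168244) = −0.75 ln(0.831756)
  = −0.75 × (-0.184216) = 0.138162 substitutions/site.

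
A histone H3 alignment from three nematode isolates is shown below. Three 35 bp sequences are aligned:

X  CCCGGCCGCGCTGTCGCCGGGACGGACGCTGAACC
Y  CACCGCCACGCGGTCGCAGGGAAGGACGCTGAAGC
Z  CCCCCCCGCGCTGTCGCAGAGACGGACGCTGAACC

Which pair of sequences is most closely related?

X and Z

X–Y: 7/35 differ, p = 0.200, d = 0.233.
X–Z: 4/35 differ, p = 0.114, d = 0.124.
Y–Z: 7/35 differ, p = 0.200, d = 0.233.
The smallest distance is between X and Z.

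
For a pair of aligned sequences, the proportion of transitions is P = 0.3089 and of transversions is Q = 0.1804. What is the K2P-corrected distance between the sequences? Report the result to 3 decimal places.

Under the Kimura two-parameter model, d = −½ ln(1 − 2P − Q) − ¼ ln(1 − 2Q).
1 − 2P − Q = 0.2018, giving −½ ln(0.2018) = 0.800239.
1 − 2Q = 0.6392, giving −¼ ln(0.6392) = 0.111884.
d = 0.800239 + 0.111884 = 0.912123.

0.912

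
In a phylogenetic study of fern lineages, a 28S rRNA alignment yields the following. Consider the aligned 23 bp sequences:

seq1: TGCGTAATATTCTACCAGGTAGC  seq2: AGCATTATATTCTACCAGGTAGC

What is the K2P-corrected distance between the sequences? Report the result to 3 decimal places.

0.143

Of 23 sites, 1 differences are transitions and 2 are transversions, so P = 1/23 ≈ 0.043478 and Q = 2/23 ≈ 0.086957.
Under the Kimura two-parameter model, d = −½ ln(1 − 2P − Q) − ¼ ln(1 − 2Q).
1 − 2P − Q = 0.826087, giving −½ ln(0.826087) = 0.095528.
1 − 2Q = 0.826086, giving −¼ ln(0.826086) = 0.047764.
d = 0.095528 + 0.047764 = 0.143292.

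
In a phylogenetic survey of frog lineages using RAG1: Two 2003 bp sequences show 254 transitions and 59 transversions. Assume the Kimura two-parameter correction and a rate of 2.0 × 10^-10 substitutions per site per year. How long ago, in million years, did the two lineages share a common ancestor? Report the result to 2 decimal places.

P = 254/2003 ≈ 0.12681 and Q = 59/2003 ≈ 0.029456.
Under the Kimura two-parameter model, d = −½ ln(1 − 2P − Q) − ¼ ln(1 − 2Q).
1 − 2P − Q = 0.716924, giving −½ ln(0.716924) = 0.166393.
1 − 2Q = 0.941088, giving −¼ ln(0.941088) = 0.015180.
d = 0.166393 + 0.015180 = 0.181573.
Under a molecular clock d = 2μt, so t = d/(2μ) = 0.181573 / (2 × 2.0 × 10^-10) = 453.93 million years.

453.93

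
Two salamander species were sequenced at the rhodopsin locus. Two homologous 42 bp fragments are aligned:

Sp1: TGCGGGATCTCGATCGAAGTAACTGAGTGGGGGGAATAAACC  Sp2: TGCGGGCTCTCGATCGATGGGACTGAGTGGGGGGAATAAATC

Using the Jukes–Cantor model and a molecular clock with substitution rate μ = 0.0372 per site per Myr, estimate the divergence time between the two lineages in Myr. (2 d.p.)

1.74

The sequences differ at 5 of 42 sites (7, 18, 20, 21, 41), so p = 5/42 ≈ 0.119048.
d = −(3/4) ln(1 − 4p/3) = −0.75 ln(1 − 0.158731) = −0.75 ln(0.841269)
  = −0.75 × (-0.172844) = 0.129633 substitutions/site.
Under a molecular clock d = 2μt, so t = d/(2μ) = 0.129633 / (2 × 0.0372) = 1.74 Myr.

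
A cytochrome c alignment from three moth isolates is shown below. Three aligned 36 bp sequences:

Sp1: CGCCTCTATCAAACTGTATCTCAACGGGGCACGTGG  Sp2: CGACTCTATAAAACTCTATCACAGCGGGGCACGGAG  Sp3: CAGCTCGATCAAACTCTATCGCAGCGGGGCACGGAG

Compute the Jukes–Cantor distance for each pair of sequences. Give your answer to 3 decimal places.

d(Sp1,Sp2) = 0.225, d(Sp1,Sp3) = 0.264, d(Sp2,Sp3) = 0.154

Sp1–Sp2: 7/36 sites differ → p ≈ 0.194444, d = −0.75 ln(1 − 0.259259) = 0.225078 ≈ 0.225.
Sp1–Sp3: 8/36 sites differ → p ≈ 0.222222, d = −0.75 ln(1 − 0.296296) = 0.263548 ≈ 0.264.
Sp2–Sp3: 5/36 sites differ → p ≈ 0.138889, d = −0.75 ln(1 − 0.185185) = 0.153596 ≈ 0.154.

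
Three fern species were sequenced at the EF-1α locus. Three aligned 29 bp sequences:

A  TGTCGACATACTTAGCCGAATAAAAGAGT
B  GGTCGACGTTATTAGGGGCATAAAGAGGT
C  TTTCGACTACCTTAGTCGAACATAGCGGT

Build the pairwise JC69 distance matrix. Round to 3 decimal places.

A–B: 10/29 sites differ → p ≈ 0.344828, d = −0.75 ln(1 − 0.459771) = 0.461822 ≈ 0.462.
A–C: 10/29 sites differ → p ≈ 0.344828, d = −0.75 ln(1 − 0.459771) = 0.461822 ≈ 0.462.
B–C: 12/29 sites differ → p ≈ 0.413793, d = −0.75 ln(1 − 0.551724) = 0.601760 ≈ 0.602.

d(A,B) = 0.462, d(A,C) = 0.462, d(B,C) = 0.602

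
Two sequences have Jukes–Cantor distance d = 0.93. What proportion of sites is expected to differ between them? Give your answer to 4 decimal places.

p = (3/4)(1 − e^(−4d/3)) = 0.75 × (1 − e^(-1.24)) = 0.75 × (1 − 0.289384) = 0.532962.

0.5330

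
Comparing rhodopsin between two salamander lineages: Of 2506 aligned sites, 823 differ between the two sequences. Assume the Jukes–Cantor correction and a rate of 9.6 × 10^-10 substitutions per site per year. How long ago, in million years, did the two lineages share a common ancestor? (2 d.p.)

p = 823/2506 ≈ 0.328412.
d = −(3/4) ln(1 − 4p/3) = −0.75 ln(1 − 0.437883) = −0.75 ln(0.562117)
  = −0.75 × (-0.576045) = 0.432034 substitutions/site.
Under a molecular clock d = 2μt, so t = d/(2μ) = 0.432034 / (2 × 9.6 × 10^-10) = 225.02 million years.

225.02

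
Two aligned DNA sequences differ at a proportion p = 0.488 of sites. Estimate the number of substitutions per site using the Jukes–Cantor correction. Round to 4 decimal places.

d = −(3/4) ln(1 − 4p/3) = −0.75 ln(1 − 0.650667) = −0.75 ln(0.349333)
  = −0.75 × (-1.051730) = 0.788798 substitutions/site.

0.7888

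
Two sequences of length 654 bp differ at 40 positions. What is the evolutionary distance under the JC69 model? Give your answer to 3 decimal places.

0.064

p = 40/654 ≈ 0.061162.
d = −(3/4) ln(1 − 4p/3) = −0.75 ln(1 − 0.081549) = −0.75 ln(0.918451)
  = −0.75 × (-0.085067) = 0.063800 substitutions/site.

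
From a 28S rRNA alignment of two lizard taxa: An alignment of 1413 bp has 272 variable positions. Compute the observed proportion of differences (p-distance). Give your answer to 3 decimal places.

0.192

p = 272/1413 = 0.192498… ≈ 0.192 (to 3 d.p.).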